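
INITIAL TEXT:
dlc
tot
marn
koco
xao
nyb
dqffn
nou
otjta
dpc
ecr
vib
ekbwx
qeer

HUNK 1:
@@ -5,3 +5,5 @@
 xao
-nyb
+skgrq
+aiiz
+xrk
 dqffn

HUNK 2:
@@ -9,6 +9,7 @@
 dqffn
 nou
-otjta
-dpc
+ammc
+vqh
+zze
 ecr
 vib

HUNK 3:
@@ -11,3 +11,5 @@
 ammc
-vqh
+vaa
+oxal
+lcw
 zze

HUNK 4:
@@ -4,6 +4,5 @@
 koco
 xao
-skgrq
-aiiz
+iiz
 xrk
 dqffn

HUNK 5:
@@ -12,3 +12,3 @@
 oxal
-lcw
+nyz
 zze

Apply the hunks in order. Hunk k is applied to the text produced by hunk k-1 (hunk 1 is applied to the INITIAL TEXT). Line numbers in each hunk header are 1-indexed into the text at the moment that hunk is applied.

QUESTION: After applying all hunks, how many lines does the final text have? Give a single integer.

Answer: 18

Derivation:
Hunk 1: at line 5 remove [nyb] add [skgrq,aiiz,xrk] -> 16 lines: dlc tot marn koco xao skgrq aiiz xrk dqffn nou otjta dpc ecr vib ekbwx qeer
Hunk 2: at line 9 remove [otjta,dpc] add [ammc,vqh,zze] -> 17 lines: dlc tot marn koco xao skgrq aiiz xrk dqffn nou ammc vqh zze ecr vib ekbwx qeer
Hunk 3: at line 11 remove [vqh] add [vaa,oxal,lcw] -> 19 lines: dlc tot marn koco xao skgrq aiiz xrk dqffn nou ammc vaa oxal lcw zze ecr vib ekbwx qeer
Hunk 4: at line 4 remove [skgrq,aiiz] add [iiz] -> 18 lines: dlc tot marn koco xao iiz xrk dqffn nou ammc vaa oxal lcw zze ecr vib ekbwx qeer
Hunk 5: at line 12 remove [lcw] add [nyz] -> 18 lines: dlc tot marn koco xao iiz xrk dqffn nou ammc vaa oxal nyz zze ecr vib ekbwx qeer
Final line count: 18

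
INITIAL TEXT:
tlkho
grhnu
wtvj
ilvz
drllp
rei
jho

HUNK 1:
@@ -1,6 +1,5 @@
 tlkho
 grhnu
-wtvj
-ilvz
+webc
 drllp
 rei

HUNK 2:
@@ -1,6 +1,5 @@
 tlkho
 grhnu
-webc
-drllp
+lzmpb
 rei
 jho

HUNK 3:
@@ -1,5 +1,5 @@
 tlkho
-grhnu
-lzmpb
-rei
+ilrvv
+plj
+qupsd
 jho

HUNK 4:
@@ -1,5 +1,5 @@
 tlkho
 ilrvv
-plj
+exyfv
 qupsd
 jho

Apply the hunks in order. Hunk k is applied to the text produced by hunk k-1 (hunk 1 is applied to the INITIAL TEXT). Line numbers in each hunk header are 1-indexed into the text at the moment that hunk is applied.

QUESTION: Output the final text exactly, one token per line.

Hunk 1: at line 1 remove [wtvj,ilvz] add [webc] -> 6 lines: tlkho grhnu webc drllp rei jho
Hunk 2: at line 1 remove [webc,drllp] add [lzmpb] -> 5 lines: tlkho grhnu lzmpb rei jho
Hunk 3: at line 1 remove [grhnu,lzmpb,rei] add [ilrvv,plj,qupsd] -> 5 lines: tlkho ilrvv plj qupsd jho
Hunk 4: at line 1 remove [plj] add [exyfv] -> 5 lines: tlkho ilrvv exyfv qupsd jho

Answer: tlkho
ilrvv
exyfv
qupsd
jho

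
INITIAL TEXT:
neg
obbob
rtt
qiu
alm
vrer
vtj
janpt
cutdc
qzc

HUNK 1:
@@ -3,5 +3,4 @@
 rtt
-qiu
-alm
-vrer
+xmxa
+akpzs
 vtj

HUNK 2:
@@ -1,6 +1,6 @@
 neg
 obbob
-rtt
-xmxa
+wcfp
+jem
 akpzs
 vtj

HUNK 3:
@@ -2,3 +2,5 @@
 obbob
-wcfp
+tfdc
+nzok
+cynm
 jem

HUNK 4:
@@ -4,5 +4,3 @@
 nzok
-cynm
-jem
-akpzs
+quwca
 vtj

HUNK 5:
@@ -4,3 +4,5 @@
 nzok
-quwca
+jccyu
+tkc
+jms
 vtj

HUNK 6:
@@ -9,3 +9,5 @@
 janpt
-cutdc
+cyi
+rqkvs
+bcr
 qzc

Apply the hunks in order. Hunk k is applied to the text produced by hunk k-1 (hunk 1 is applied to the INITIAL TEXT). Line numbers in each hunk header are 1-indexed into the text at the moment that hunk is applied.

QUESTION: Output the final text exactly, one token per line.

Hunk 1: at line 3 remove [qiu,alm,vrer] add [xmxa,akpzs] -> 9 lines: neg obbob rtt xmxa akpzs vtj janpt cutdc qzc
Hunk 2: at line 1 remove [rtt,xmxa] add [wcfp,jem] -> 9 lines: neg obbob wcfp jem akpzs vtj janpt cutdc qzc
Hunk 3: at line 2 remove [wcfp] add [tfdc,nzok,cynm] -> 11 lines: neg obbob tfdc nzok cynm jem akpzs vtj janpt cutdc qzc
Hunk 4: at line 4 remove [cynm,jem,akpzs] add [quwca] -> 9 lines: neg obbob tfdc nzok quwca vtj janpt cutdc qzc
Hunk 5: at line 4 remove [quwca] add [jccyu,tkc,jms] -> 11 lines: neg obbob tfdc nzok jccyu tkc jms vtj janpt cutdc qzc
Hunk 6: at line 9 remove [cutdc] add [cyi,rqkvs,bcr] -> 13 lines: neg obbob tfdc nzok jccyu tkc jms vtj janpt cyi rqkvs bcr qzc

Answer: neg
obbob
tfdc
nzok
jccyu
tkc
jms
vtj
janpt
cyi
rqkvs
bcr
qzc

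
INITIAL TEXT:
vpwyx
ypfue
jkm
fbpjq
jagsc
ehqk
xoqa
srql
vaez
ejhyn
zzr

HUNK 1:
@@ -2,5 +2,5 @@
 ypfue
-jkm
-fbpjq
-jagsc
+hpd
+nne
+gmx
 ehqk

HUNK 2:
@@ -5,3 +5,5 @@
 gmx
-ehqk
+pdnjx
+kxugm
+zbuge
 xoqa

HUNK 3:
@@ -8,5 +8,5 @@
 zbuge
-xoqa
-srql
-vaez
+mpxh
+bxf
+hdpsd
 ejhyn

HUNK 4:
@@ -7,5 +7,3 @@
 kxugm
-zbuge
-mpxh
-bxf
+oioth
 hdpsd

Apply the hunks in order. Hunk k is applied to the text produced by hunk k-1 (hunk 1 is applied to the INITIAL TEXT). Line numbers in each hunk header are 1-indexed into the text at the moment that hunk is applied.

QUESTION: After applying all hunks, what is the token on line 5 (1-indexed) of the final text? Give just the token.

Hunk 1: at line 2 remove [jkm,fbpjq,jagsc] add [hpd,nne,gmx] -> 11 lines: vpwyx ypfue hpd nne gmx ehqk xoqa srql vaez ejhyn zzr
Hunk 2: at line 5 remove [ehqk] add [pdnjx,kxugm,zbuge] -> 13 lines: vpwyx ypfue hpd nne gmx pdnjx kxugm zbuge xoqa srql vaez ejhyn zzr
Hunk 3: at line 8 remove [xoqa,srql,vaez] add [mpxh,bxf,hdpsd] -> 13 lines: vpwyx ypfue hpd nne gmx pdnjx kxugm zbuge mpxh bxf hdpsd ejhyn zzr
Hunk 4: at line 7 remove [zbuge,mpxh,bxf] add [oioth] -> 11 lines: vpwyx ypfue hpd nne gmx pdnjx kxugm oioth hdpsd ejhyn zzr
Final line 5: gmx

Answer: gmx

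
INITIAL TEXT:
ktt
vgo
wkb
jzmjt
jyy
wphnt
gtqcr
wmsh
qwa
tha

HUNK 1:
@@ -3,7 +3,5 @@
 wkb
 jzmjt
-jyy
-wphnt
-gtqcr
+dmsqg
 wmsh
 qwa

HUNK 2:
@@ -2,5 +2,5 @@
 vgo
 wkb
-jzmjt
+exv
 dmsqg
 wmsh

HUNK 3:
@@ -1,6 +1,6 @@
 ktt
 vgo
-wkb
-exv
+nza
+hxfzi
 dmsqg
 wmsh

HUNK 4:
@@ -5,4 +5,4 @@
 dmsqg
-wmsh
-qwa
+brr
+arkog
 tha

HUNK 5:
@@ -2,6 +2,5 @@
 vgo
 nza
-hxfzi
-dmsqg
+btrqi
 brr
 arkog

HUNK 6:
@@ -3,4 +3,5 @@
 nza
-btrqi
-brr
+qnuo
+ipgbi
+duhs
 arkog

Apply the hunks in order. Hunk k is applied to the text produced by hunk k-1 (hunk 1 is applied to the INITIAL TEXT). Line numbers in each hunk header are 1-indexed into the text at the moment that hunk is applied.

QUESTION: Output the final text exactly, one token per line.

Hunk 1: at line 3 remove [jyy,wphnt,gtqcr] add [dmsqg] -> 8 lines: ktt vgo wkb jzmjt dmsqg wmsh qwa tha
Hunk 2: at line 2 remove [jzmjt] add [exv] -> 8 lines: ktt vgo wkb exv dmsqg wmsh qwa tha
Hunk 3: at line 1 remove [wkb,exv] add [nza,hxfzi] -> 8 lines: ktt vgo nza hxfzi dmsqg wmsh qwa tha
Hunk 4: at line 5 remove [wmsh,qwa] add [brr,arkog] -> 8 lines: ktt vgo nza hxfzi dmsqg brr arkog tha
Hunk 5: at line 2 remove [hxfzi,dmsqg] add [btrqi] -> 7 lines: ktt vgo nza btrqi brr arkog tha
Hunk 6: at line 3 remove [btrqi,brr] add [qnuo,ipgbi,duhs] -> 8 lines: ktt vgo nza qnuo ipgbi duhs arkog tha

Answer: ktt
vgo
nza
qnuo
ipgbi
duhs
arkog
tha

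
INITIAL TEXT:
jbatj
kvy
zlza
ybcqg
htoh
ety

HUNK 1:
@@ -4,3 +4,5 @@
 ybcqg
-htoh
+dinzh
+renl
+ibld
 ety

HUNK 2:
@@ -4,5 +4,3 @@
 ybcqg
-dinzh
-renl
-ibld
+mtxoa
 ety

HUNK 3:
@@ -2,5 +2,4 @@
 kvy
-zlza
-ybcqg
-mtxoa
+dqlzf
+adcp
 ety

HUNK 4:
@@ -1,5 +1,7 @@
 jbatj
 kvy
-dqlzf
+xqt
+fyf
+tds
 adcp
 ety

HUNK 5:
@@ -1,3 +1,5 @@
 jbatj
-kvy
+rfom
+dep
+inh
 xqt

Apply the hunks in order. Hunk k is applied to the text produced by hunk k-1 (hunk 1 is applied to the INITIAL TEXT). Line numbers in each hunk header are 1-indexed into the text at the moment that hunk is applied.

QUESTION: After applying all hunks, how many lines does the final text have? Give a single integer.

Answer: 9

Derivation:
Hunk 1: at line 4 remove [htoh] add [dinzh,renl,ibld] -> 8 lines: jbatj kvy zlza ybcqg dinzh renl ibld ety
Hunk 2: at line 4 remove [dinzh,renl,ibld] add [mtxoa] -> 6 lines: jbatj kvy zlza ybcqg mtxoa ety
Hunk 3: at line 2 remove [zlza,ybcqg,mtxoa] add [dqlzf,adcp] -> 5 lines: jbatj kvy dqlzf adcp ety
Hunk 4: at line 1 remove [dqlzf] add [xqt,fyf,tds] -> 7 lines: jbatj kvy xqt fyf tds adcp ety
Hunk 5: at line 1 remove [kvy] add [rfom,dep,inh] -> 9 lines: jbatj rfom dep inh xqt fyf tds adcp ety
Final line count: 9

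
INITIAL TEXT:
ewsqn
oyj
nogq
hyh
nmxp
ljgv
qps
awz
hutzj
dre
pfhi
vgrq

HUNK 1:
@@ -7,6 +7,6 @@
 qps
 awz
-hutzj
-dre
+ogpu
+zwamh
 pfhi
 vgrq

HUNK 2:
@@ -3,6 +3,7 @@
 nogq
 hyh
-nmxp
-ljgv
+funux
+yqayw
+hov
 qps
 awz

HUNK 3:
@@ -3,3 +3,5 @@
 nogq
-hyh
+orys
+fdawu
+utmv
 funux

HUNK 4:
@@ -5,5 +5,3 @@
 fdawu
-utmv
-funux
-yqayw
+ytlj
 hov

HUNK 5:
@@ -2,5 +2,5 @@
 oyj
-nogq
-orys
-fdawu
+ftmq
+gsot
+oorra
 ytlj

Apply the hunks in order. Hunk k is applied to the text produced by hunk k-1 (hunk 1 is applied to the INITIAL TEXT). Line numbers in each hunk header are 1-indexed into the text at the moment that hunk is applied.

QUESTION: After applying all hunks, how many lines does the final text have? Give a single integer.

Hunk 1: at line 7 remove [hutzj,dre] add [ogpu,zwamh] -> 12 lines: ewsqn oyj nogq hyh nmxp ljgv qps awz ogpu zwamh pfhi vgrq
Hunk 2: at line 3 remove [nmxp,ljgv] add [funux,yqayw,hov] -> 13 lines: ewsqn oyj nogq hyh funux yqayw hov qps awz ogpu zwamh pfhi vgrq
Hunk 3: at line 3 remove [hyh] add [orys,fdawu,utmv] -> 15 lines: ewsqn oyj nogq orys fdawu utmv funux yqayw hov qps awz ogpu zwamh pfhi vgrq
Hunk 4: at line 5 remove [utmv,funux,yqayw] add [ytlj] -> 13 lines: ewsqn oyj nogq orys fdawu ytlj hov qps awz ogpu zwamh pfhi vgrq
Hunk 5: at line 2 remove [nogq,orys,fdawu] add [ftmq,gsot,oorra] -> 13 lines: ewsqn oyj ftmq gsot oorra ytlj hov qps awz ogpu zwamh pfhi vgrq
Final line count: 13

Answer: 13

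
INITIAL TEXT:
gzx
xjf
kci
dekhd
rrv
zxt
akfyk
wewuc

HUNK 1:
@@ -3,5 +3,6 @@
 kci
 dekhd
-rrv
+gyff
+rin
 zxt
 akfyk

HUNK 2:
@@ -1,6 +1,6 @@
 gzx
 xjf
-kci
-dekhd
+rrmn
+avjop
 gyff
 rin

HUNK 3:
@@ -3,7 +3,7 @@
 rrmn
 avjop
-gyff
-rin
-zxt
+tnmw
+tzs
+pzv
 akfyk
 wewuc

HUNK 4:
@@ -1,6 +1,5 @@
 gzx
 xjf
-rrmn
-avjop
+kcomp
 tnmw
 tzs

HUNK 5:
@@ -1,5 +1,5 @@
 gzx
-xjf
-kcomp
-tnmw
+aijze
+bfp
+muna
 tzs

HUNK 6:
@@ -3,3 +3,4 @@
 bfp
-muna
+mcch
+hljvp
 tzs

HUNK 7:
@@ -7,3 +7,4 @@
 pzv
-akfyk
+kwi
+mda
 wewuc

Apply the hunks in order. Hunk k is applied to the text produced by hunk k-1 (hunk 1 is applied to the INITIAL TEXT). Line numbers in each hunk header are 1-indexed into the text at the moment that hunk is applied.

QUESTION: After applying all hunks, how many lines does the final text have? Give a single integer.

Hunk 1: at line 3 remove [rrv] add [gyff,rin] -> 9 lines: gzx xjf kci dekhd gyff rin zxt akfyk wewuc
Hunk 2: at line 1 remove [kci,dekhd] add [rrmn,avjop] -> 9 lines: gzx xjf rrmn avjop gyff rin zxt akfyk wewuc
Hunk 3: at line 3 remove [gyff,rin,zxt] add [tnmw,tzs,pzv] -> 9 lines: gzx xjf rrmn avjop tnmw tzs pzv akfyk wewuc
Hunk 4: at line 1 remove [rrmn,avjop] add [kcomp] -> 8 lines: gzx xjf kcomp tnmw tzs pzv akfyk wewuc
Hunk 5: at line 1 remove [xjf,kcomp,tnmw] add [aijze,bfp,muna] -> 8 lines: gzx aijze bfp muna tzs pzv akfyk wewuc
Hunk 6: at line 3 remove [muna] add [mcch,hljvp] -> 9 lines: gzx aijze bfp mcch hljvp tzs pzv akfyk wewuc
Hunk 7: at line 7 remove [akfyk] add [kwi,mda] -> 10 lines: gzx aijze bfp mcch hljvp tzs pzv kwi mda wewuc
Final line count: 10

Answer: 10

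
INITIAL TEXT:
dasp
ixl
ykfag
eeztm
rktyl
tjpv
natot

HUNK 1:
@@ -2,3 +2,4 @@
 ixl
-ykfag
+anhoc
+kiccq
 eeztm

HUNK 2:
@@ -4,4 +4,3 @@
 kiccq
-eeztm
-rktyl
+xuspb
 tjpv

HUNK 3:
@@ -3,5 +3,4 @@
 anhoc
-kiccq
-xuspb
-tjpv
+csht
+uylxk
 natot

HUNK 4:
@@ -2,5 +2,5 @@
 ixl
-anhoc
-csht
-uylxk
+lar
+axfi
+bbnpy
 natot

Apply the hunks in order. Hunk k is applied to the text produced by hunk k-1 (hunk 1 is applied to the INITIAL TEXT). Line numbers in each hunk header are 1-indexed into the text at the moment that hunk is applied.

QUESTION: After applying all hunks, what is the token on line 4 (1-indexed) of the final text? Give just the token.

Answer: axfi

Derivation:
Hunk 1: at line 2 remove [ykfag] add [anhoc,kiccq] -> 8 lines: dasp ixl anhoc kiccq eeztm rktyl tjpv natot
Hunk 2: at line 4 remove [eeztm,rktyl] add [xuspb] -> 7 lines: dasp ixl anhoc kiccq xuspb tjpv natot
Hunk 3: at line 3 remove [kiccq,xuspb,tjpv] add [csht,uylxk] -> 6 lines: dasp ixl anhoc csht uylxk natot
Hunk 4: at line 2 remove [anhoc,csht,uylxk] add [lar,axfi,bbnpy] -> 6 lines: dasp ixl lar axfi bbnpy natot
Final line 4: axfi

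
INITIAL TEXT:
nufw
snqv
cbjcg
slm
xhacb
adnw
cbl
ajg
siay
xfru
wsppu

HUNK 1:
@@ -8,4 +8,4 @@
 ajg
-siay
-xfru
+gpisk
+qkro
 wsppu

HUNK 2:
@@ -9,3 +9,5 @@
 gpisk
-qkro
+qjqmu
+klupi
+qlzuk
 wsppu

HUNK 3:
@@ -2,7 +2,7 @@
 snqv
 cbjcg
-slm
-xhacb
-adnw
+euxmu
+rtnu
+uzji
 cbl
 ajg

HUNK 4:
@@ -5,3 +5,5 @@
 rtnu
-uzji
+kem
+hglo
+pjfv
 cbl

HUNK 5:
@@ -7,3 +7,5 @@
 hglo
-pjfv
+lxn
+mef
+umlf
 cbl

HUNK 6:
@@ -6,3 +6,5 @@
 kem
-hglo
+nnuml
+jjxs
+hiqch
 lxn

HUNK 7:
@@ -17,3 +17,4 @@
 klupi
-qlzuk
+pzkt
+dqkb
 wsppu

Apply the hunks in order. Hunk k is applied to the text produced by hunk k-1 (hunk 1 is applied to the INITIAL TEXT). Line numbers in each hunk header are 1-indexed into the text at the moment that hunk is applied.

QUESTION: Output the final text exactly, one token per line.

Answer: nufw
snqv
cbjcg
euxmu
rtnu
kem
nnuml
jjxs
hiqch
lxn
mef
umlf
cbl
ajg
gpisk
qjqmu
klupi
pzkt
dqkb
wsppu

Derivation:
Hunk 1: at line 8 remove [siay,xfru] add [gpisk,qkro] -> 11 lines: nufw snqv cbjcg slm xhacb adnw cbl ajg gpisk qkro wsppu
Hunk 2: at line 9 remove [qkro] add [qjqmu,klupi,qlzuk] -> 13 lines: nufw snqv cbjcg slm xhacb adnw cbl ajg gpisk qjqmu klupi qlzuk wsppu
Hunk 3: at line 2 remove [slm,xhacb,adnw] add [euxmu,rtnu,uzji] -> 13 lines: nufw snqv cbjcg euxmu rtnu uzji cbl ajg gpisk qjqmu klupi qlzuk wsppu
Hunk 4: at line 5 remove [uzji] add [kem,hglo,pjfv] -> 15 lines: nufw snqv cbjcg euxmu rtnu kem hglo pjfv cbl ajg gpisk qjqmu klupi qlzuk wsppu
Hunk 5: at line 7 remove [pjfv] add [lxn,mef,umlf] -> 17 lines: nufw snqv cbjcg euxmu rtnu kem hglo lxn mef umlf cbl ajg gpisk qjqmu klupi qlzuk wsppu
Hunk 6: at line 6 remove [hglo] add [nnuml,jjxs,hiqch] -> 19 lines: nufw snqv cbjcg euxmu rtnu kem nnuml jjxs hiqch lxn mef umlf cbl ajg gpisk qjqmu klupi qlzuk wsppu
Hunk 7: at line 17 remove [qlzuk] add [pzkt,dqkb] -> 20 lines: nufw snqv cbjcg euxmu rtnu kem nnuml jjxs hiqch lxn mef umlf cbl ajg gpisk qjqmu klupi pzkt dqkb wsppu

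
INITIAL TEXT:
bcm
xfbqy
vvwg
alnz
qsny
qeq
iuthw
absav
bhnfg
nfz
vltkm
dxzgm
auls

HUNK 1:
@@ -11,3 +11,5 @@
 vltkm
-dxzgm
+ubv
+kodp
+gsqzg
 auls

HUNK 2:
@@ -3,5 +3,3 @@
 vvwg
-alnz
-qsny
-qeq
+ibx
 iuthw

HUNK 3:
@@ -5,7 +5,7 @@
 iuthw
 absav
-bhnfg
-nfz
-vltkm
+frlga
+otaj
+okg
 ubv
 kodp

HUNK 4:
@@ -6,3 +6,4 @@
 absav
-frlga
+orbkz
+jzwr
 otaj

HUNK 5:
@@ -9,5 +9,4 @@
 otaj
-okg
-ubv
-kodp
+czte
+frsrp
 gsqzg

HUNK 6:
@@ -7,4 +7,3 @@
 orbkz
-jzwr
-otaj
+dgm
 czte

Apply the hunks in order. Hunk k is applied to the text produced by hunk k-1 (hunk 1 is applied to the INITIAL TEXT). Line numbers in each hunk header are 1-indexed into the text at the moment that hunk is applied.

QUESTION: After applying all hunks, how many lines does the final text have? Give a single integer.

Answer: 12

Derivation:
Hunk 1: at line 11 remove [dxzgm] add [ubv,kodp,gsqzg] -> 15 lines: bcm xfbqy vvwg alnz qsny qeq iuthw absav bhnfg nfz vltkm ubv kodp gsqzg auls
Hunk 2: at line 3 remove [alnz,qsny,qeq] add [ibx] -> 13 lines: bcm xfbqy vvwg ibx iuthw absav bhnfg nfz vltkm ubv kodp gsqzg auls
Hunk 3: at line 5 remove [bhnfg,nfz,vltkm] add [frlga,otaj,okg] -> 13 lines: bcm xfbqy vvwg ibx iuthw absav frlga otaj okg ubv kodp gsqzg auls
Hunk 4: at line 6 remove [frlga] add [orbkz,jzwr] -> 14 lines: bcm xfbqy vvwg ibx iuthw absav orbkz jzwr otaj okg ubv kodp gsqzg auls
Hunk 5: at line 9 remove [okg,ubv,kodp] add [czte,frsrp] -> 13 lines: bcm xfbqy vvwg ibx iuthw absav orbkz jzwr otaj czte frsrp gsqzg auls
Hunk 6: at line 7 remove [jzwr,otaj] add [dgm] -> 12 lines: bcm xfbqy vvwg ibx iuthw absav orbkz dgm czte frsrp gsqzg auls
Final line count: 12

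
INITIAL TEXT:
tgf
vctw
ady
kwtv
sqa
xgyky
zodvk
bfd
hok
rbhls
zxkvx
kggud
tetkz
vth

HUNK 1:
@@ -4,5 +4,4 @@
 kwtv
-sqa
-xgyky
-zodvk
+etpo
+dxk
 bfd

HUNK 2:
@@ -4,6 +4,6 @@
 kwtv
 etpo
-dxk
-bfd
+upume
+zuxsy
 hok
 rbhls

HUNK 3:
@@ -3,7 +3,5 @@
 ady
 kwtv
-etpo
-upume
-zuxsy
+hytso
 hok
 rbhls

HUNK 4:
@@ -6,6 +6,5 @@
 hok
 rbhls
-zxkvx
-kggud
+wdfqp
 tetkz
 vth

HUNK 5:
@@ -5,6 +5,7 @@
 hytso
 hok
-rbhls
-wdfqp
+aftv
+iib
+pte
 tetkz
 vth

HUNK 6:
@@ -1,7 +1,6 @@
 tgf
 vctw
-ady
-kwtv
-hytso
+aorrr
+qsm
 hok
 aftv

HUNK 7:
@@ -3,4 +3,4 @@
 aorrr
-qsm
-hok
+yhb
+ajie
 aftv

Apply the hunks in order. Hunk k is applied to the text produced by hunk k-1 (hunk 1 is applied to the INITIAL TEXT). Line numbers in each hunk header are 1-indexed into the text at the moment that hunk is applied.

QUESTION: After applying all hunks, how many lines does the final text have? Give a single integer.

Hunk 1: at line 4 remove [sqa,xgyky,zodvk] add [etpo,dxk] -> 13 lines: tgf vctw ady kwtv etpo dxk bfd hok rbhls zxkvx kggud tetkz vth
Hunk 2: at line 4 remove [dxk,bfd] add [upume,zuxsy] -> 13 lines: tgf vctw ady kwtv etpo upume zuxsy hok rbhls zxkvx kggud tetkz vth
Hunk 3: at line 3 remove [etpo,upume,zuxsy] add [hytso] -> 11 lines: tgf vctw ady kwtv hytso hok rbhls zxkvx kggud tetkz vth
Hunk 4: at line 6 remove [zxkvx,kggud] add [wdfqp] -> 10 lines: tgf vctw ady kwtv hytso hok rbhls wdfqp tetkz vth
Hunk 5: at line 5 remove [rbhls,wdfqp] add [aftv,iib,pte] -> 11 lines: tgf vctw ady kwtv hytso hok aftv iib pte tetkz vth
Hunk 6: at line 1 remove [ady,kwtv,hytso] add [aorrr,qsm] -> 10 lines: tgf vctw aorrr qsm hok aftv iib pte tetkz vth
Hunk 7: at line 3 remove [qsm,hok] add [yhb,ajie] -> 10 lines: tgf vctw aorrr yhb ajie aftv iib pte tetkz vth
Final line count: 10

Answer: 10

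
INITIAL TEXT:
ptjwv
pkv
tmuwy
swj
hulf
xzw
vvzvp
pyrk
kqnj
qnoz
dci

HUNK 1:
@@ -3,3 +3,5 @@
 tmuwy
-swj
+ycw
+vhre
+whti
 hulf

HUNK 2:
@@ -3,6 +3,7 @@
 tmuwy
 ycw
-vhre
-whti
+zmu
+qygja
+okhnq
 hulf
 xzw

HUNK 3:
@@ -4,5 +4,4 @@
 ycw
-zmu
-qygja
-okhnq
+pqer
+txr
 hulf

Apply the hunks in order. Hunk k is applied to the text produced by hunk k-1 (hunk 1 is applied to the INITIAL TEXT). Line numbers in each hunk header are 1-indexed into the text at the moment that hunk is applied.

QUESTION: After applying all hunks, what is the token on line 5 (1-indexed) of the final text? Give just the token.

Hunk 1: at line 3 remove [swj] add [ycw,vhre,whti] -> 13 lines: ptjwv pkv tmuwy ycw vhre whti hulf xzw vvzvp pyrk kqnj qnoz dci
Hunk 2: at line 3 remove [vhre,whti] add [zmu,qygja,okhnq] -> 14 lines: ptjwv pkv tmuwy ycw zmu qygja okhnq hulf xzw vvzvp pyrk kqnj qnoz dci
Hunk 3: at line 4 remove [zmu,qygja,okhnq] add [pqer,txr] -> 13 lines: ptjwv pkv tmuwy ycw pqer txr hulf xzw vvzvp pyrk kqnj qnoz dci
Final line 5: pqer

Answer: pqer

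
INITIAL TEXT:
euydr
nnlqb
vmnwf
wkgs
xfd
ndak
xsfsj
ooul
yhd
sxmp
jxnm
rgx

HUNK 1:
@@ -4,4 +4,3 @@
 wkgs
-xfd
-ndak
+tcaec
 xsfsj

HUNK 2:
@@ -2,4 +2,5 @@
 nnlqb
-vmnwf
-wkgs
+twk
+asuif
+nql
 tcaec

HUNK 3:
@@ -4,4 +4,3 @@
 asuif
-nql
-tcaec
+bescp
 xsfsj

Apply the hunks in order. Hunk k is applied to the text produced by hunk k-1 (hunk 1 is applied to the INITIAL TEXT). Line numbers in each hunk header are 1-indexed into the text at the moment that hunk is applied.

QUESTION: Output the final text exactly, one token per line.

Answer: euydr
nnlqb
twk
asuif
bescp
xsfsj
ooul
yhd
sxmp
jxnm
rgx

Derivation:
Hunk 1: at line 4 remove [xfd,ndak] add [tcaec] -> 11 lines: euydr nnlqb vmnwf wkgs tcaec xsfsj ooul yhd sxmp jxnm rgx
Hunk 2: at line 2 remove [vmnwf,wkgs] add [twk,asuif,nql] -> 12 lines: euydr nnlqb twk asuif nql tcaec xsfsj ooul yhd sxmp jxnm rgx
Hunk 3: at line 4 remove [nql,tcaec] add [bescp] -> 11 lines: euydr nnlqb twk asuif bescp xsfsj ooul yhd sxmp jxnm rgx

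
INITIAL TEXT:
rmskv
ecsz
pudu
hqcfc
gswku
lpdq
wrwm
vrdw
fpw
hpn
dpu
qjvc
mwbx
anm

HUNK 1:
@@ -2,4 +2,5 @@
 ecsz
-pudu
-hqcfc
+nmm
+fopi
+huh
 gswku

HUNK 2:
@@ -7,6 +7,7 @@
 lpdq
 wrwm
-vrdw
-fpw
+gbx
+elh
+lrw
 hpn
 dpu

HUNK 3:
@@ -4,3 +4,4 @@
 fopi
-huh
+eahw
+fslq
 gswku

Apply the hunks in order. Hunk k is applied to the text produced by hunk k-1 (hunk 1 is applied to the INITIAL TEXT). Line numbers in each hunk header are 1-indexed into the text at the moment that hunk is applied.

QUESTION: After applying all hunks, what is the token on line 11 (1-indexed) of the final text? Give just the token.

Hunk 1: at line 2 remove [pudu,hqcfc] add [nmm,fopi,huh] -> 15 lines: rmskv ecsz nmm fopi huh gswku lpdq wrwm vrdw fpw hpn dpu qjvc mwbx anm
Hunk 2: at line 7 remove [vrdw,fpw] add [gbx,elh,lrw] -> 16 lines: rmskv ecsz nmm fopi huh gswku lpdq wrwm gbx elh lrw hpn dpu qjvc mwbx anm
Hunk 3: at line 4 remove [huh] add [eahw,fslq] -> 17 lines: rmskv ecsz nmm fopi eahw fslq gswku lpdq wrwm gbx elh lrw hpn dpu qjvc mwbx anm
Final line 11: elh

Answer: elh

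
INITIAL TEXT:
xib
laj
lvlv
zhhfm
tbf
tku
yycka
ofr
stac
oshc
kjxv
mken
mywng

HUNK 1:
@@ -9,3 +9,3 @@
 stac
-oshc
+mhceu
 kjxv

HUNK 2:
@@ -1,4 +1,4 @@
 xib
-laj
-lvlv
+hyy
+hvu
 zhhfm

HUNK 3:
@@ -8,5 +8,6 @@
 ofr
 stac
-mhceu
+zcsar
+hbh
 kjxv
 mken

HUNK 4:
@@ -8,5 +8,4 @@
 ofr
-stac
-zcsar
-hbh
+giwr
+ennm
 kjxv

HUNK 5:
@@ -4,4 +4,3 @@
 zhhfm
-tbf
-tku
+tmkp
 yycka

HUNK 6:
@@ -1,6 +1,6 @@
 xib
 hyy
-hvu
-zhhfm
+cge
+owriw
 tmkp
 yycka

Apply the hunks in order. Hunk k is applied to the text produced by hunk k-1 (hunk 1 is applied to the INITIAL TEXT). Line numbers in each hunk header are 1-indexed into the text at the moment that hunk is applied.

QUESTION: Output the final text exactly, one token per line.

Hunk 1: at line 9 remove [oshc] add [mhceu] -> 13 lines: xib laj lvlv zhhfm tbf tku yycka ofr stac mhceu kjxv mken mywng
Hunk 2: at line 1 remove [laj,lvlv] add [hyy,hvu] -> 13 lines: xib hyy hvu zhhfm tbf tku yycka ofr stac mhceu kjxv mken mywng
Hunk 3: at line 8 remove [mhceu] add [zcsar,hbh] -> 14 lines: xib hyy hvu zhhfm tbf tku yycka ofr stac zcsar hbh kjxv mken mywng
Hunk 4: at line 8 remove [stac,zcsar,hbh] add [giwr,ennm] -> 13 lines: xib hyy hvu zhhfm tbf tku yycka ofr giwr ennm kjxv mken mywng
Hunk 5: at line 4 remove [tbf,tku] add [tmkp] -> 12 lines: xib hyy hvu zhhfm tmkp yycka ofr giwr ennm kjxv mken mywng
Hunk 6: at line 1 remove [hvu,zhhfm] add [cge,owriw] -> 12 lines: xib hyy cge owriw tmkp yycka ofr giwr ennm kjxv mken mywng

Answer: xib
hyy
cge
owriw
tmkp
yycka
ofr
giwr
ennm
kjxv
mken
mywng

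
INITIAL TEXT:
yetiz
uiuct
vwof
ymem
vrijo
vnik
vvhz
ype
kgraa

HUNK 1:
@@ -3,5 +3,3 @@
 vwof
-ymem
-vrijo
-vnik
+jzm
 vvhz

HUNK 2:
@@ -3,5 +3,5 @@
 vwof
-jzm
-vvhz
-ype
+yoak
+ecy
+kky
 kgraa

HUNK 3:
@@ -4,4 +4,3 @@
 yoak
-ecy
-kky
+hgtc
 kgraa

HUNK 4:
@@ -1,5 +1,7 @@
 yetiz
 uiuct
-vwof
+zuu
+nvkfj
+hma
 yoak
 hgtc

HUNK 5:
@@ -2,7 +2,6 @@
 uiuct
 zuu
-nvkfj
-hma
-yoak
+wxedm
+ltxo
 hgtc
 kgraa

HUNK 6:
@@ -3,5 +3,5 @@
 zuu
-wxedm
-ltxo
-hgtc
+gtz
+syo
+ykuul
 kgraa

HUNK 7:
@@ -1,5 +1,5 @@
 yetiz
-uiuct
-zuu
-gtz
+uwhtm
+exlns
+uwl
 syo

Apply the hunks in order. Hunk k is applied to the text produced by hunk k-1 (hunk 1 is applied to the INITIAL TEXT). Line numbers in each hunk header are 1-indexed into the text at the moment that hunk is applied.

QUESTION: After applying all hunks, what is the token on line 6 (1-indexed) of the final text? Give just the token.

Answer: ykuul

Derivation:
Hunk 1: at line 3 remove [ymem,vrijo,vnik] add [jzm] -> 7 lines: yetiz uiuct vwof jzm vvhz ype kgraa
Hunk 2: at line 3 remove [jzm,vvhz,ype] add [yoak,ecy,kky] -> 7 lines: yetiz uiuct vwof yoak ecy kky kgraa
Hunk 3: at line 4 remove [ecy,kky] add [hgtc] -> 6 lines: yetiz uiuct vwof yoak hgtc kgraa
Hunk 4: at line 1 remove [vwof] add [zuu,nvkfj,hma] -> 8 lines: yetiz uiuct zuu nvkfj hma yoak hgtc kgraa
Hunk 5: at line 2 remove [nvkfj,hma,yoak] add [wxedm,ltxo] -> 7 lines: yetiz uiuct zuu wxedm ltxo hgtc kgraa
Hunk 6: at line 3 remove [wxedm,ltxo,hgtc] add [gtz,syo,ykuul] -> 7 lines: yetiz uiuct zuu gtz syo ykuul kgraa
Hunk 7: at line 1 remove [uiuct,zuu,gtz] add [uwhtm,exlns,uwl] -> 7 lines: yetiz uwhtm exlns uwl syo ykuul kgraa
Final line 6: ykuul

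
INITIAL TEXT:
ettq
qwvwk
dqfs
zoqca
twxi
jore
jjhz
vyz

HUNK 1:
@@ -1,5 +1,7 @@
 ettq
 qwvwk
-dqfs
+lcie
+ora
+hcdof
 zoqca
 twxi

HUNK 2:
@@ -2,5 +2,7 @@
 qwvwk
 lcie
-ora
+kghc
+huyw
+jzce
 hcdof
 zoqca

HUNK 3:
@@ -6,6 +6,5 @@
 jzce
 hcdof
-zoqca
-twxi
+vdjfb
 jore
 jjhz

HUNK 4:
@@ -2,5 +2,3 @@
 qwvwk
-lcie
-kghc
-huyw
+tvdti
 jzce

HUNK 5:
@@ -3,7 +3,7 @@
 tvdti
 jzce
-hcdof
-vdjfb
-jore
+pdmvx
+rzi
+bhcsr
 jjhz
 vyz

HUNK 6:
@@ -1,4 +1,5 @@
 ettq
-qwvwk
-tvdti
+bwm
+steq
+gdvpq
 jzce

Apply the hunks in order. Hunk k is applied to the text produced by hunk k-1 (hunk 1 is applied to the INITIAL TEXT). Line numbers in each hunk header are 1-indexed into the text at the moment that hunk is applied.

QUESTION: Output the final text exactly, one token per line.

Hunk 1: at line 1 remove [dqfs] add [lcie,ora,hcdof] -> 10 lines: ettq qwvwk lcie ora hcdof zoqca twxi jore jjhz vyz
Hunk 2: at line 2 remove [ora] add [kghc,huyw,jzce] -> 12 lines: ettq qwvwk lcie kghc huyw jzce hcdof zoqca twxi jore jjhz vyz
Hunk 3: at line 6 remove [zoqca,twxi] add [vdjfb] -> 11 lines: ettq qwvwk lcie kghc huyw jzce hcdof vdjfb jore jjhz vyz
Hunk 4: at line 2 remove [lcie,kghc,huyw] add [tvdti] -> 9 lines: ettq qwvwk tvdti jzce hcdof vdjfb jore jjhz vyz
Hunk 5: at line 3 remove [hcdof,vdjfb,jore] add [pdmvx,rzi,bhcsr] -> 9 lines: ettq qwvwk tvdti jzce pdmvx rzi bhcsr jjhz vyz
Hunk 6: at line 1 remove [qwvwk,tvdti] add [bwm,steq,gdvpq] -> 10 lines: ettq bwm steq gdvpq jzce pdmvx rzi bhcsr jjhz vyz

Answer: ettq
bwm
steq
gdvpq
jzce
pdmvx
rzi
bhcsr
jjhz
vyz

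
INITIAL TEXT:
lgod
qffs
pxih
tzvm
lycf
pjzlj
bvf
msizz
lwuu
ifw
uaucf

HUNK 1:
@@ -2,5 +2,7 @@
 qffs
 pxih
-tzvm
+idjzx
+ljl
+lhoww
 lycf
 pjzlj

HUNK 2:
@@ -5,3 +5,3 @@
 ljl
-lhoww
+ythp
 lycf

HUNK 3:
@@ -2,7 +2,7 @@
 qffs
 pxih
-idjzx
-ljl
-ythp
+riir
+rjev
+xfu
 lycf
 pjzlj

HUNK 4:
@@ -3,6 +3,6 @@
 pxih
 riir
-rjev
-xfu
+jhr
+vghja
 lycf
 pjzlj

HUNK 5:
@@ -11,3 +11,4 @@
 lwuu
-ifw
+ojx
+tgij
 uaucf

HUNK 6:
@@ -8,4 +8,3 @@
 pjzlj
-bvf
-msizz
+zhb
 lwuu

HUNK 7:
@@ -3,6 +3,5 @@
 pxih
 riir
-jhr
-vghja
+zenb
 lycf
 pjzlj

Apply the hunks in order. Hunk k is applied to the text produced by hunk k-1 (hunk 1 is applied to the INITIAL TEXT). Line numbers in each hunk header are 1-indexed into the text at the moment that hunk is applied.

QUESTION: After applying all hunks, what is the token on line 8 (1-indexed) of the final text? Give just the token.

Hunk 1: at line 2 remove [tzvm] add [idjzx,ljl,lhoww] -> 13 lines: lgod qffs pxih idjzx ljl lhoww lycf pjzlj bvf msizz lwuu ifw uaucf
Hunk 2: at line 5 remove [lhoww] add [ythp] -> 13 lines: lgod qffs pxih idjzx ljl ythp lycf pjzlj bvf msizz lwuu ifw uaucf
Hunk 3: at line 2 remove [idjzx,ljl,ythp] add [riir,rjev,xfu] -> 13 lines: lgod qffs pxih riir rjev xfu lycf pjzlj bvf msizz lwuu ifw uaucf
Hunk 4: at line 3 remove [rjev,xfu] add [jhr,vghja] -> 13 lines: lgod qffs pxih riir jhr vghja lycf pjzlj bvf msizz lwuu ifw uaucf
Hunk 5: at line 11 remove [ifw] add [ojx,tgij] -> 14 lines: lgod qffs pxih riir jhr vghja lycf pjzlj bvf msizz lwuu ojx tgij uaucf
Hunk 6: at line 8 remove [bvf,msizz] add [zhb] -> 13 lines: lgod qffs pxih riir jhr vghja lycf pjzlj zhb lwuu ojx tgij uaucf
Hunk 7: at line 3 remove [jhr,vghja] add [zenb] -> 12 lines: lgod qffs pxih riir zenb lycf pjzlj zhb lwuu ojx tgij uaucf
Final line 8: zhb

Answer: zhb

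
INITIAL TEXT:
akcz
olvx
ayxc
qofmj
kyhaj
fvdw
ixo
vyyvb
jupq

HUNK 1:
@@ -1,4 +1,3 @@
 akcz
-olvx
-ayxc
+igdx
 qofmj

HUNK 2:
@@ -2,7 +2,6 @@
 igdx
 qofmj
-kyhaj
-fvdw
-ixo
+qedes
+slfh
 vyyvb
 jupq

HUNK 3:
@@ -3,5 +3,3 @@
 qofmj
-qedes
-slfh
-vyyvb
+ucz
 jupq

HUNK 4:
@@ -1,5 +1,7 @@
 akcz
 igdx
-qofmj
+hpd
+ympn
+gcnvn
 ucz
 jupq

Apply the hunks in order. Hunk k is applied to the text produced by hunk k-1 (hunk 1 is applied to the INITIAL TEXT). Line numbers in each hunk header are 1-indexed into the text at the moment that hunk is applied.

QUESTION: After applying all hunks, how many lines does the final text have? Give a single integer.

Answer: 7

Derivation:
Hunk 1: at line 1 remove [olvx,ayxc] add [igdx] -> 8 lines: akcz igdx qofmj kyhaj fvdw ixo vyyvb jupq
Hunk 2: at line 2 remove [kyhaj,fvdw,ixo] add [qedes,slfh] -> 7 lines: akcz igdx qofmj qedes slfh vyyvb jupq
Hunk 3: at line 3 remove [qedes,slfh,vyyvb] add [ucz] -> 5 lines: akcz igdx qofmj ucz jupq
Hunk 4: at line 1 remove [qofmj] add [hpd,ympn,gcnvn] -> 7 lines: akcz igdx hpd ympn gcnvn ucz jupq
Final line count: 7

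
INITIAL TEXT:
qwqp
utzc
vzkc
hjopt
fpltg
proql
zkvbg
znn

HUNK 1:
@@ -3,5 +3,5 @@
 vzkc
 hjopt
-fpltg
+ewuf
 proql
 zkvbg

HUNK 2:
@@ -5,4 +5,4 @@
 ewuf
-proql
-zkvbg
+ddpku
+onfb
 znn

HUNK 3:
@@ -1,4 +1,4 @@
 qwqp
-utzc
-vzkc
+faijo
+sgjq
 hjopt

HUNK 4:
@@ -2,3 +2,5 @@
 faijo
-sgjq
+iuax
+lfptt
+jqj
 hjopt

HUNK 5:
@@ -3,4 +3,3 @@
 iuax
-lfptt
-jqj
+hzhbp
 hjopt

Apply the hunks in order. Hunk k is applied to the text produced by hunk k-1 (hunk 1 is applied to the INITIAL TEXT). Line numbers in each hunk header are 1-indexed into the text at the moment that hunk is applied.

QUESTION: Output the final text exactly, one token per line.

Answer: qwqp
faijo
iuax
hzhbp
hjopt
ewuf
ddpku
onfb
znn

Derivation:
Hunk 1: at line 3 remove [fpltg] add [ewuf] -> 8 lines: qwqp utzc vzkc hjopt ewuf proql zkvbg znn
Hunk 2: at line 5 remove [proql,zkvbg] add [ddpku,onfb] -> 8 lines: qwqp utzc vzkc hjopt ewuf ddpku onfb znn
Hunk 3: at line 1 remove [utzc,vzkc] add [faijo,sgjq] -> 8 lines: qwqp faijo sgjq hjopt ewuf ddpku onfb znn
Hunk 4: at line 2 remove [sgjq] add [iuax,lfptt,jqj] -> 10 lines: qwqp faijo iuax lfptt jqj hjopt ewuf ddpku onfb znn
Hunk 5: at line 3 remove [lfptt,jqj] add [hzhbp] -> 9 lines: qwqp faijo iuax hzhbp hjopt ewuf ddpku onfb znn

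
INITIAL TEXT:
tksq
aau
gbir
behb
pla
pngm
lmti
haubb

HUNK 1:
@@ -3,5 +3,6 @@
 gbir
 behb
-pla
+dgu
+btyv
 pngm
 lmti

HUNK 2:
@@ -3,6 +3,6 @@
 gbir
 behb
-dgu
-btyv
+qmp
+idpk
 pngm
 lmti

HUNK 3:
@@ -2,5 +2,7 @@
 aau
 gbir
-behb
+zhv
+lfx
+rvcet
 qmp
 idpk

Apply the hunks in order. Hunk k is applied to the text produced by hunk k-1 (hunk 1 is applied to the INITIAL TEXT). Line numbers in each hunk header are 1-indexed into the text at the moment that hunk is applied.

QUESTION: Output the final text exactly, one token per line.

Hunk 1: at line 3 remove [pla] add [dgu,btyv] -> 9 lines: tksq aau gbir behb dgu btyv pngm lmti haubb
Hunk 2: at line 3 remove [dgu,btyv] add [qmp,idpk] -> 9 lines: tksq aau gbir behb qmp idpk pngm lmti haubb
Hunk 3: at line 2 remove [behb] add [zhv,lfx,rvcet] -> 11 lines: tksq aau gbir zhv lfx rvcet qmp idpk pngm lmti haubb

Answer: tksq
aau
gbir
zhv
lfx
rvcet
qmp
idpk
pngm
lmti
haubb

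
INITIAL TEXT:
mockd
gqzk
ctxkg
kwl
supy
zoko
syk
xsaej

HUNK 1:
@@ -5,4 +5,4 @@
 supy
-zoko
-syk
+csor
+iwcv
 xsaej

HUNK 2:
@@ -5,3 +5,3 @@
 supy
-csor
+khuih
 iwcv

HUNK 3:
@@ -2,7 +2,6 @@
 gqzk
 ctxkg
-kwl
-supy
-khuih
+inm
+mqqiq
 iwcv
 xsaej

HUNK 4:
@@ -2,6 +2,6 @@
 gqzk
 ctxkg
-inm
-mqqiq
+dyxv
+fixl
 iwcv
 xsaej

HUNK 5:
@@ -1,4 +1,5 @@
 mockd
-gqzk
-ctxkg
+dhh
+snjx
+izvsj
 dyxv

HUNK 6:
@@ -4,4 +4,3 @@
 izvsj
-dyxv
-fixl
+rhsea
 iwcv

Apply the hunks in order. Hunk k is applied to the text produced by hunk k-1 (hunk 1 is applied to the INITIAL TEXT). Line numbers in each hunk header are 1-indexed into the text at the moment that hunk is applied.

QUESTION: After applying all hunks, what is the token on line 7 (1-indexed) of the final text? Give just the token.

Hunk 1: at line 5 remove [zoko,syk] add [csor,iwcv] -> 8 lines: mockd gqzk ctxkg kwl supy csor iwcv xsaej
Hunk 2: at line 5 remove [csor] add [khuih] -> 8 lines: mockd gqzk ctxkg kwl supy khuih iwcv xsaej
Hunk 3: at line 2 remove [kwl,supy,khuih] add [inm,mqqiq] -> 7 lines: mockd gqzk ctxkg inm mqqiq iwcv xsaej
Hunk 4: at line 2 remove [inm,mqqiq] add [dyxv,fixl] -> 7 lines: mockd gqzk ctxkg dyxv fixl iwcv xsaej
Hunk 5: at line 1 remove [gqzk,ctxkg] add [dhh,snjx,izvsj] -> 8 lines: mockd dhh snjx izvsj dyxv fixl iwcv xsaej
Hunk 6: at line 4 remove [dyxv,fixl] add [rhsea] -> 7 lines: mockd dhh snjx izvsj rhsea iwcv xsaej
Final line 7: xsaej

Answer: xsaej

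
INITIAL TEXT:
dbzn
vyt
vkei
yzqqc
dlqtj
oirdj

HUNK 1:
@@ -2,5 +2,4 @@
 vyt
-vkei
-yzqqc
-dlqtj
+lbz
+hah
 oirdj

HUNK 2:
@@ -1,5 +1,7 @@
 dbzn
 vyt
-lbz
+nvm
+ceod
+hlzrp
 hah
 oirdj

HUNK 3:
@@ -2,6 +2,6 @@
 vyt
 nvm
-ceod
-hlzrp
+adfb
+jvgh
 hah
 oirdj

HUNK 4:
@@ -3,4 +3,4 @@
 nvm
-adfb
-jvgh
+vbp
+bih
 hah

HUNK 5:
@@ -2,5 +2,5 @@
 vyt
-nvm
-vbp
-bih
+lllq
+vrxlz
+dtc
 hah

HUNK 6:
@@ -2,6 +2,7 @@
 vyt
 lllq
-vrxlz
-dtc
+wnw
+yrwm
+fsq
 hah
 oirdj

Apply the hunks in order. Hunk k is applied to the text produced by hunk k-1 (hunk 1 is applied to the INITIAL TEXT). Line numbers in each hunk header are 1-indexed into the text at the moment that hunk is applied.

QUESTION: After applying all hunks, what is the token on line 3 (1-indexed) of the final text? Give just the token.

Answer: lllq

Derivation:
Hunk 1: at line 2 remove [vkei,yzqqc,dlqtj] add [lbz,hah] -> 5 lines: dbzn vyt lbz hah oirdj
Hunk 2: at line 1 remove [lbz] add [nvm,ceod,hlzrp] -> 7 lines: dbzn vyt nvm ceod hlzrp hah oirdj
Hunk 3: at line 2 remove [ceod,hlzrp] add [adfb,jvgh] -> 7 lines: dbzn vyt nvm adfb jvgh hah oirdj
Hunk 4: at line 3 remove [adfb,jvgh] add [vbp,bih] -> 7 lines: dbzn vyt nvm vbp bih hah oirdj
Hunk 5: at line 2 remove [nvm,vbp,bih] add [lllq,vrxlz,dtc] -> 7 lines: dbzn vyt lllq vrxlz dtc hah oirdj
Hunk 6: at line 2 remove [vrxlz,dtc] add [wnw,yrwm,fsq] -> 8 lines: dbzn vyt lllq wnw yrwm fsq hah oirdj
Final line 3: lllq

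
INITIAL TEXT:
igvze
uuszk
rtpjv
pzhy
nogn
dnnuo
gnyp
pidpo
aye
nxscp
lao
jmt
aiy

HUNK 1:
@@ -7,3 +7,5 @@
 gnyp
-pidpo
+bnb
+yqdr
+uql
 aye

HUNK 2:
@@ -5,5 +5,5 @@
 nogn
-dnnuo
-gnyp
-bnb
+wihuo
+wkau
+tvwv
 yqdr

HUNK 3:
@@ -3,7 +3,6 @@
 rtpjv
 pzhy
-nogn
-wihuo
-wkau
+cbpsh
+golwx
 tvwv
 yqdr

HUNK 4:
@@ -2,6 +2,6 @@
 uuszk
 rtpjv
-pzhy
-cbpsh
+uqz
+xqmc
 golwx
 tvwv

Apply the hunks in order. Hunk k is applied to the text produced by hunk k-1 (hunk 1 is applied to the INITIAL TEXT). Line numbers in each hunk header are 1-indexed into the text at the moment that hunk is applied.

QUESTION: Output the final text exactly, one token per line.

Hunk 1: at line 7 remove [pidpo] add [bnb,yqdr,uql] -> 15 lines: igvze uuszk rtpjv pzhy nogn dnnuo gnyp bnb yqdr uql aye nxscp lao jmt aiy
Hunk 2: at line 5 remove [dnnuo,gnyp,bnb] add [wihuo,wkau,tvwv] -> 15 lines: igvze uuszk rtpjv pzhy nogn wihuo wkau tvwv yqdr uql aye nxscp lao jmt aiy
Hunk 3: at line 3 remove [nogn,wihuo,wkau] add [cbpsh,golwx] -> 14 lines: igvze uuszk rtpjv pzhy cbpsh golwx tvwv yqdr uql aye nxscp lao jmt aiy
Hunk 4: at line 2 remove [pzhy,cbpsh] add [uqz,xqmc] -> 14 lines: igvze uuszk rtpjv uqz xqmc golwx tvwv yqdr uql aye nxscp lao jmt aiy

Answer: igvze
uuszk
rtpjv
uqz
xqmc
golwx
tvwv
yqdr
uql
aye
nxscp
lao
jmt
aiy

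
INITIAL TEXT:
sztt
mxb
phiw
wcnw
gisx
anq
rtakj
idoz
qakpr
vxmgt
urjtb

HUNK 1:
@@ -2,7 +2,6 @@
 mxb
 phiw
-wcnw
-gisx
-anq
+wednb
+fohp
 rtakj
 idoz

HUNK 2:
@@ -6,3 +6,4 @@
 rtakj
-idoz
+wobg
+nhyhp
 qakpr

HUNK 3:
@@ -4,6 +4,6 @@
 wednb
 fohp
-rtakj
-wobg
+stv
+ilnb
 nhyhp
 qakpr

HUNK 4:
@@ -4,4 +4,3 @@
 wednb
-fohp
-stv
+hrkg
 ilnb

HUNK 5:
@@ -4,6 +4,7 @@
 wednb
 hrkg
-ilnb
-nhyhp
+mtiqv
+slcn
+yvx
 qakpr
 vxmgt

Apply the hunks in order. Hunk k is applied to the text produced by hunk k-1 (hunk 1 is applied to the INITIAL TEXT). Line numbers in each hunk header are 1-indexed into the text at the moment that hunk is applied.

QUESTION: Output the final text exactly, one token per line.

Answer: sztt
mxb
phiw
wednb
hrkg
mtiqv
slcn
yvx
qakpr
vxmgt
urjtb

Derivation:
Hunk 1: at line 2 remove [wcnw,gisx,anq] add [wednb,fohp] -> 10 lines: sztt mxb phiw wednb fohp rtakj idoz qakpr vxmgt urjtb
Hunk 2: at line 6 remove [idoz] add [wobg,nhyhp] -> 11 lines: sztt mxb phiw wednb fohp rtakj wobg nhyhp qakpr vxmgt urjtb
Hunk 3: at line 4 remove [rtakj,wobg] add [stv,ilnb] -> 11 lines: sztt mxb phiw wednb fohp stv ilnb nhyhp qakpr vxmgt urjtb
Hunk 4: at line 4 remove [fohp,stv] add [hrkg] -> 10 lines: sztt mxb phiw wednb hrkg ilnb nhyhp qakpr vxmgt urjtb
Hunk 5: at line 4 remove [ilnb,nhyhp] add [mtiqv,slcn,yvx] -> 11 lines: sztt mxb phiw wednb hrkg mtiqv slcn yvx qakpr vxmgt urjtb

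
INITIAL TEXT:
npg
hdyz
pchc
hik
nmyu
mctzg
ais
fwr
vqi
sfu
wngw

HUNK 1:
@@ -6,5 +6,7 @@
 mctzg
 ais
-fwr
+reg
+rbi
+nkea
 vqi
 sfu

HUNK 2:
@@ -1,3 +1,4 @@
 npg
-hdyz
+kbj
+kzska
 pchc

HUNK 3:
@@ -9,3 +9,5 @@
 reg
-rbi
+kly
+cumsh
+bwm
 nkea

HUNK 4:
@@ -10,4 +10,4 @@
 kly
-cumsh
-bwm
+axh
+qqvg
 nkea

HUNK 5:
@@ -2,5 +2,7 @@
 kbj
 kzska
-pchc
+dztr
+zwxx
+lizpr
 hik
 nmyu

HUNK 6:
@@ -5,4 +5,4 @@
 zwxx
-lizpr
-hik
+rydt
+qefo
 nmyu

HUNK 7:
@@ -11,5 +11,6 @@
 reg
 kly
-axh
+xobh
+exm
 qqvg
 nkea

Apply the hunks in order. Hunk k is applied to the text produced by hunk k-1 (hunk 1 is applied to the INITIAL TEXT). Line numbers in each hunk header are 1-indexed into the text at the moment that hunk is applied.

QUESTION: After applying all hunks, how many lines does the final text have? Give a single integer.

Hunk 1: at line 6 remove [fwr] add [reg,rbi,nkea] -> 13 lines: npg hdyz pchc hik nmyu mctzg ais reg rbi nkea vqi sfu wngw
Hunk 2: at line 1 remove [hdyz] add [kbj,kzska] -> 14 lines: npg kbj kzska pchc hik nmyu mctzg ais reg rbi nkea vqi sfu wngw
Hunk 3: at line 9 remove [rbi] add [kly,cumsh,bwm] -> 16 lines: npg kbj kzska pchc hik nmyu mctzg ais reg kly cumsh bwm nkea vqi sfu wngw
Hunk 4: at line 10 remove [cumsh,bwm] add [axh,qqvg] -> 16 lines: npg kbj kzska pchc hik nmyu mctzg ais reg kly axh qqvg nkea vqi sfu wngw
Hunk 5: at line 2 remove [pchc] add [dztr,zwxx,lizpr] -> 18 lines: npg kbj kzska dztr zwxx lizpr hik nmyu mctzg ais reg kly axh qqvg nkea vqi sfu wngw
Hunk 6: at line 5 remove [lizpr,hik] add [rydt,qefo] -> 18 lines: npg kbj kzska dztr zwxx rydt qefo nmyu mctzg ais reg kly axh qqvg nkea vqi sfu wngw
Hunk 7: at line 11 remove [axh] add [xobh,exm] -> 19 lines: npg kbj kzska dztr zwxx rydt qefo nmyu mctzg ais reg kly xobh exm qqvg nkea vqi sfu wngw
Final line count: 19

Answer: 19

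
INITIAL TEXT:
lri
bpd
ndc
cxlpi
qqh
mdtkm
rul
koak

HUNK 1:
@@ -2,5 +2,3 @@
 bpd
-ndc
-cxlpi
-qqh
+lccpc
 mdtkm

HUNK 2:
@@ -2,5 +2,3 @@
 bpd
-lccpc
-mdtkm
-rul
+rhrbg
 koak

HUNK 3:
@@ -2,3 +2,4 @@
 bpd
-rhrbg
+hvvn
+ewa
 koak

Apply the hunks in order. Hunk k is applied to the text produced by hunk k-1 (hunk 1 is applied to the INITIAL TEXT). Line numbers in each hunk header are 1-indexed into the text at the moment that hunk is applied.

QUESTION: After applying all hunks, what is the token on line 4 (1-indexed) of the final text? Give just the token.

Hunk 1: at line 2 remove [ndc,cxlpi,qqh] add [lccpc] -> 6 lines: lri bpd lccpc mdtkm rul koak
Hunk 2: at line 2 remove [lccpc,mdtkm,rul] add [rhrbg] -> 4 lines: lri bpd rhrbg koak
Hunk 3: at line 2 remove [rhrbg] add [hvvn,ewa] -> 5 lines: lri bpd hvvn ewa koak
Final line 4: ewa

Answer: ewa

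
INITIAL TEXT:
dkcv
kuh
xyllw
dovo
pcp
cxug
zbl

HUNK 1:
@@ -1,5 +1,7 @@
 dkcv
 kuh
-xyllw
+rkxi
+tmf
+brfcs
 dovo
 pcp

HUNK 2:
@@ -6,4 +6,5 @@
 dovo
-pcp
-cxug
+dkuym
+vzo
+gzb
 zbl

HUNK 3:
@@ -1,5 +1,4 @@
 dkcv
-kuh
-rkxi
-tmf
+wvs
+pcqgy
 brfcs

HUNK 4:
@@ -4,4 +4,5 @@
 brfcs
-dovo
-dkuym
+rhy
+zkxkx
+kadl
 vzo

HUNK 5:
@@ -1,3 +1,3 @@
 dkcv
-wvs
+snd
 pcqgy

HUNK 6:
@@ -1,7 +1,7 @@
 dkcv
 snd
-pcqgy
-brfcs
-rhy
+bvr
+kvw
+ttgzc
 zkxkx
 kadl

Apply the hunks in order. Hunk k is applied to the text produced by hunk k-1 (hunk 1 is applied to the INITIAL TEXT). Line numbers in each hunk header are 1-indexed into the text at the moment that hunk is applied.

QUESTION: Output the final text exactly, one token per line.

Hunk 1: at line 1 remove [xyllw] add [rkxi,tmf,brfcs] -> 9 lines: dkcv kuh rkxi tmf brfcs dovo pcp cxug zbl
Hunk 2: at line 6 remove [pcp,cxug] add [dkuym,vzo,gzb] -> 10 lines: dkcv kuh rkxi tmf brfcs dovo dkuym vzo gzb zbl
Hunk 3: at line 1 remove [kuh,rkxi,tmf] add [wvs,pcqgy] -> 9 lines: dkcv wvs pcqgy brfcs dovo dkuym vzo gzb zbl
Hunk 4: at line 4 remove [dovo,dkuym] add [rhy,zkxkx,kadl] -> 10 lines: dkcv wvs pcqgy brfcs rhy zkxkx kadl vzo gzb zbl
Hunk 5: at line 1 remove [wvs] add [snd] -> 10 lines: dkcv snd pcqgy brfcs rhy zkxkx kadl vzo gzb zbl
Hunk 6: at line 1 remove [pcqgy,brfcs,rhy] add [bvr,kvw,ttgzc] -> 10 lines: dkcv snd bvr kvw ttgzc zkxkx kadl vzo gzb zbl

Answer: dkcv
snd
bvr
kvw
ttgzc
zkxkx
kadl
vzo
gzb
zbl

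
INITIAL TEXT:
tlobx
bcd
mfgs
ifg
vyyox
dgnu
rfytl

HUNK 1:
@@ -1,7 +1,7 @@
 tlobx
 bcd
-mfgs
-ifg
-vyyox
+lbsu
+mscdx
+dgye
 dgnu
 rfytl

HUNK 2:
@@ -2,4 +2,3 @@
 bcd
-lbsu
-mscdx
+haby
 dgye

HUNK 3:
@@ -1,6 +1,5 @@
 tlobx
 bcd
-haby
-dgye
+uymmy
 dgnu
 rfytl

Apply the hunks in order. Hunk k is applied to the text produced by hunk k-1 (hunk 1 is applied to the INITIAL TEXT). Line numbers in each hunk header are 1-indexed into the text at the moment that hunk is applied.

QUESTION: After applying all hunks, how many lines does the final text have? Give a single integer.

Answer: 5

Derivation:
Hunk 1: at line 1 remove [mfgs,ifg,vyyox] add [lbsu,mscdx,dgye] -> 7 lines: tlobx bcd lbsu mscdx dgye dgnu rfytl
Hunk 2: at line 2 remove [lbsu,mscdx] add [haby] -> 6 lines: tlobx bcd haby dgye dgnu rfytl
Hunk 3: at line 1 remove [haby,dgye] add [uymmy] -> 5 lines: tlobx bcd uymmy dgnu rfytl
Final line count: 5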